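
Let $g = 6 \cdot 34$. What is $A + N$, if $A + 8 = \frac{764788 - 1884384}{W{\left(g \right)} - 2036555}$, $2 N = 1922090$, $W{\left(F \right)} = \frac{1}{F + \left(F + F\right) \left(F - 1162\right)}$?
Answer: $\frac{764602028427957497}{795600576301} \approx 9.6104 \cdot 10^{5}$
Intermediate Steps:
$g = 204$
$W{\left(F \right)} = \frac{1}{F + 2 F \left(-1162 + F\right)}$
$N = 961045$ ($N = \frac{1}{2} \cdot 1922090 = 961045$)
$A = - \frac{5927423237048}{795600576301}$ ($A = -8 + \frac{764788 - 1884384}{\frac{1}{204 \left(-2323 + 2 \cdot 204\right)} - 2036555} = -8 - \frac{1119596}{\frac{1}{204 \left(-2323 + 408\right)} - 2036555} = -8 - \frac{1119596}{\frac{1}{204 \left(-1915\right)} - 2036555} = -8 - \frac{1119596}{\frac{1}{204} \left(- \frac{1}{1915}\right) - 2036555} = -8 - \frac{1119596}{- \frac{1}{390660} - 2036555} = -8 - \frac{1119596}{- \frac{795600576301}{390660}} = -8 - - \frac{437381373360}{795600576301} = -8 + \frac{437381373360}{795600576301} = - \frac{5927423237048}{795600576301} \approx -7.4502$)
$A + N = - \frac{5927423237048}{795600576301} + 961045 = \frac{764602028427957497}{795600576301}$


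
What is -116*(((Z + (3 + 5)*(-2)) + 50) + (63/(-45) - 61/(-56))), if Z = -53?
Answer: 156803/70 ≈ 2240.0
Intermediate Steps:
-116*(((Z + (3 + 5)*(-2)) + 50) + (63/(-45) - 61/(-56))) = -116*(((-53 + (3 + 5)*(-2)) + 50) + (63/(-45) - 61/(-56))) = -116*(((-53 + 8*(-2)) + 50) + (63*(-1/45) - 61*(-1/56))) = -116*(((-53 - 16) + 50) + (-7/5 + 61/56)) = -116*((-69 + 50) - 87/280) = -116*(-19 - 87/280) = -116*(-5407/280) = 156803/70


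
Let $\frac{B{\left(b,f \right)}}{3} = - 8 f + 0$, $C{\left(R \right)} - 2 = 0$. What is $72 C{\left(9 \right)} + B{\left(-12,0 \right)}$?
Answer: $144$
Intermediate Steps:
$C{\left(R \right)} = 2$ ($C{\left(R \right)} = 2 + 0 = 2$)
$B{\left(b,f \right)} = - 24 f$ ($B{\left(b,f \right)} = 3 \left(- 8 f + 0\right) = 3 \left(- 8 f\right) = - 24 f$)
$72 C{\left(9 \right)} + B{\left(-12,0 \right)} = 72 \cdot 2 - 0 = 144 + 0 = 144$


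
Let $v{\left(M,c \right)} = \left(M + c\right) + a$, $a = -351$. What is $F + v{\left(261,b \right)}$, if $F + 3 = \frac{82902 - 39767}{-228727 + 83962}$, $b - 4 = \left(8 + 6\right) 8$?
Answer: $\frac{657292}{28953} \approx 22.702$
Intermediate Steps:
$b = 116$ ($b = 4 + \left(8 + 6\right) 8 = 4 + 14 \cdot 8 = 4 + 112 = 116$)
$v{\left(M,c \right)} = -351 + M + c$ ($v{\left(M,c \right)} = \left(M + c\right) - 351 = -351 + M + c$)
$F = - \frac{95486}{28953}$ ($F = -3 + \frac{82902 - 39767}{-228727 + 83962} = -3 + \frac{43135}{-144765} = -3 + 43135 \left(- \frac{1}{144765}\right) = -3 - \frac{8627}{28953} = - \frac{95486}{28953} \approx -3.298$)
$F + v{\left(261,b \right)} = - \frac{95486}{28953} + \left(-351 + 261 + 116\right) = - \frac{95486}{28953} + 26 = \frac{657292}{28953}$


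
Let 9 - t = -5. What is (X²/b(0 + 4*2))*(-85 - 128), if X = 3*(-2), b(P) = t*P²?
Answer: -1917/224 ≈ -8.5580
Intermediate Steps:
t = 14 (t = 9 - 1*(-5) = 9 + 5 = 14)
b(P) = 14*P²
X = -6
(X²/b(0 + 4*2))*(-85 - 128) = ((-6)²/((14*(0 + 4*2)²)))*(-85 - 128) = (36/((14*(0 + 8)²)))*(-213) = (36/((14*8²)))*(-213) = (36/((14*64)))*(-213) = (36/896)*(-213) = (36*(1/896))*(-213) = (9/224)*(-213) = -1917/224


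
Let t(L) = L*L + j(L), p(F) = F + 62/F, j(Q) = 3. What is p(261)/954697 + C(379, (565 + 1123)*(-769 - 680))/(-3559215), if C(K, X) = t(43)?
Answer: -72931947313/295623553808385 ≈ -0.00024671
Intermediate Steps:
t(L) = 3 + L**2 (t(L) = L*L + 3 = L**2 + 3 = 3 + L**2)
C(K, X) = 1852 (C(K, X) = 3 + 43**2 = 3 + 1849 = 1852)
p(261)/954697 + C(379, (565 + 1123)*(-769 - 680))/(-3559215) = (261 + 62/261)/954697 + 1852/(-3559215) = (261 + 62*(1/261))*(1/954697) + 1852*(-1/3559215) = (261 + 62/261)*(1/954697) - 1852/3559215 = (68183/261)*(1/954697) - 1852/3559215 = 68183/249175917 - 1852/3559215 = -72931947313/295623553808385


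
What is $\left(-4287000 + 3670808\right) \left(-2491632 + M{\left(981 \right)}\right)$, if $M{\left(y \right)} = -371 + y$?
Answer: $1534947828224$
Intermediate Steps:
$\left(-4287000 + 3670808\right) \left(-2491632 + M{\left(981 \right)}\right) = \left(-4287000 + 3670808\right) \left(-2491632 + \left(-371 + 981\right)\right) = - 616192 \left(-2491632 + 610\right) = \left(-616192\right) \left(-2491022\right) = 1534947828224$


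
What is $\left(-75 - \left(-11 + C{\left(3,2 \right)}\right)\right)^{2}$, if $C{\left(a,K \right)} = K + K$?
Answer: $4624$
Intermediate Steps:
$C{\left(a,K \right)} = 2 K$
$\left(-75 - \left(-11 + C{\left(3,2 \right)}\right)\right)^{2} = \left(-75 + \left(11 - 2 \cdot 2\right)\right)^{2} = \left(-75 + \left(11 - 4\right)\right)^{2} = \left(-75 + 7\right)^{2} = \left(-68\right)^{2} = 4624$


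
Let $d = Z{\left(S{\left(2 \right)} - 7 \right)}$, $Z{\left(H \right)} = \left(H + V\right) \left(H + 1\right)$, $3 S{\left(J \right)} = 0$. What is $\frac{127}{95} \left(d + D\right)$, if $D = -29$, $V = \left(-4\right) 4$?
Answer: $\frac{13843}{95} \approx 145.72$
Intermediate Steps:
$S{\left(J \right)} = 0$ ($S{\left(J \right)} = \frac{1}{3} \cdot 0 = 0$)
$V = -16$
$Z{\left(H \right)} = \left(1 + H\right) \left(-16 + H\right)$ ($Z{\left(H \right)} = \left(H - 16\right) \left(H + 1\right) = \left(-16 + H\right) \left(1 + H\right) = \left(1 + H\right) \left(-16 + H\right)$)
$d = 138$ ($d = -16 + \left(0 - 7\right)^{2} - 15 \left(0 - 7\right) = -16 + \left(-7\right)^{2} - -105 = -16 + 49 + 105 = 138$)
$\frac{127}{95} \left(d + D\right) = \frac{127}{95} \left(138 - 29\right) = 127 \cdot \frac{1}{95} \cdot 109 = \frac{127}{95} \cdot 109 = \frac{13843}{95}$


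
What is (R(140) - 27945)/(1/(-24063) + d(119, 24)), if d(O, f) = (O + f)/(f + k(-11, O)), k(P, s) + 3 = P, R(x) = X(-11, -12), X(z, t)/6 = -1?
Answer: -6725849130/3440999 ≈ -1954.6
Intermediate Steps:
X(z, t) = -6 (X(z, t) = 6*(-1) = -6)
R(x) = -6
k(P, s) = -3 + P
d(O, f) = (O + f)/(-14 + f) (d(O, f) = (O + f)/(f + (-3 - 11)) = (O + f)/(f - 14) = (O + f)/(-14 + f))
(R(140) - 27945)/(1/(-24063) + d(119, 24)) = (-6 - 27945)/(1/(-24063) + (119 + 24)/(-14 + 24)) = -27951/(-1/24063 + 143/10) = -27951/3440999/240630 = -27951*240630/3440999 = -6725849130/3440999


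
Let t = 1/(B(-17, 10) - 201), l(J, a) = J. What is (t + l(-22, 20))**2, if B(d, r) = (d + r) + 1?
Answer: 20748025/42849 ≈ 484.21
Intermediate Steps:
B(d, r) = 1 + d + r
t = -1/207 (t = 1/((1 - 17 + 10) - 201) = 1/(-6 - 201) = 1/(-207) = -1/207 ≈ -0.0048309)
(t + l(-22, 20))**2 = (-1/207 - 22)**2 = (-4555/207)**2 = 20748025/42849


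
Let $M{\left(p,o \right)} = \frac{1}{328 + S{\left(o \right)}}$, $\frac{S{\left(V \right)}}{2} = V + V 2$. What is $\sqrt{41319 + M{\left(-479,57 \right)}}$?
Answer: $\frac{\sqrt{18548099770}}{670} \approx 203.27$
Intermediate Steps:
$S{\left(V \right)} = 6 V$ ($S{\left(V \right)} = 2 \left(V + V 2\right) = 2 \left(V + 2 V\right) = 2 \cdot 3 V = 6 V$)
$M{\left(p,o \right)} = \frac{1}{328 + 6 o}$
$\sqrt{41319 + M{\left(-479,57 \right)}} = \sqrt{41319 + \frac{1}{2 \left(164 + 3 \cdot 57\right)}} = \sqrt{41319 + \frac{1}{2 \left(164 + 171\right)}} = \sqrt{41319 + \frac{1}{2 \cdot 335}} = \sqrt{41319 + \frac{1}{2} \cdot \frac{1}{335}} = \sqrt{41319 + \frac{1}{670}} = \sqrt{\frac{27683731}{670}} = \frac{\sqrt{18548099770}}{670}$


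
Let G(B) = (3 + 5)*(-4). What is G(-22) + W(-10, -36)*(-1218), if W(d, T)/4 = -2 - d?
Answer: -39008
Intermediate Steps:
G(B) = -32 (G(B) = 8*(-4) = -32)
W(d, T) = -8 - 4*d (W(d, T) = 4*(-2 - d) = -8 - 4*d)
G(-22) + W(-10, -36)*(-1218) = -32 + (-8 - 4*(-10))*(-1218) = -32 + (-8 + 40)*(-1218) = -32 + 32*(-1218) = -32 - 38976 = -39008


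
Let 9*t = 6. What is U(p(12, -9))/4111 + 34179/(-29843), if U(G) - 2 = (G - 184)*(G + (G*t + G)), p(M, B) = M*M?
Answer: -598838663/122684573 ≈ -4.8811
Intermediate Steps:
t = 2/3 (t = (1/9)*6 = 2/3 ≈ 0.66667)
p(M, B) = M**2
U(G) = 2 + 8*G*(-184 + G)/3 (U(G) = 2 + (G - 184)*(G + (G*(2/3) + G)) = 2 + (-184 + G)*(G + (2*G/3 + G)) = 2 + (-184 + G)*(G + 5*G/3) = 2 + (-184 + G)*(8*G/3) = 2 + 8*G*(-184 + G)/3)
U(p(12, -9))/4111 + 34179/(-29843) = (2 - 1472/3*12**2 + 8*(12**2)**2/3)/4111 + 34179/(-29843) = (2 - 1472/3*144 + (8/3)*144**2)*(1/4111) + 34179*(-1/29843) = (2 - 70656 + (8/3)*20736)*(1/4111) - 34179/29843 = (2 - 70656 + 55296)*(1/4111) - 34179/29843 = -15358*1/4111 - 34179/29843 = -15358/4111 - 34179/29843 = -598838663/122684573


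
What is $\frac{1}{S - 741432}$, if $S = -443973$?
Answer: $- \frac{1}{1185405} \approx -8.4359 \cdot 10^{-7}$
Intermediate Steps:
$\frac{1}{S - 741432} = \frac{1}{-443973 - 741432} = \frac{1}{-1185405} = - \frac{1}{1185405}$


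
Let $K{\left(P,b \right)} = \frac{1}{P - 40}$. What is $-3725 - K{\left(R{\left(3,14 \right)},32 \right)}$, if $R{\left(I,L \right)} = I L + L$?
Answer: $- \frac{59601}{16} \approx -3725.1$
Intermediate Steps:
$R{\left(I,L \right)} = L + I L$
$K{\left(P,b \right)} = \frac{1}{-40 + P}$
$-3725 - K{\left(R{\left(3,14 \right)},32 \right)} = -3725 - \frac{1}{-40 + 14 \left(1 + 3\right)} = -3725 - \frac{1}{-40 + 14 \cdot 4} = -3725 - \frac{1}{-40 + 56} = -3725 - \frac{1}{16} = - \frac{59601}{16}$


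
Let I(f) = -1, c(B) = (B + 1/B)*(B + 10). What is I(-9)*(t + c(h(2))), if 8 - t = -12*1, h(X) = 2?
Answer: -50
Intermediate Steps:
c(B) = (10 + B)*(B + 1/B) (c(B) = (B + 1/B)*(10 + B) = (10 + B)*(B + 1/B))
t = 20 (t = 8 - (-12) = 8 - 1*(-12) = 8 + 12 = 20)
I(-9)*(t + c(h(2))) = -(20 + (1 + 2² + 10*2 + 10/2)) = -(20 + (1 + 4 + 20 + 10*(½))) = -(20 + (1 + 4 + 20 + 5)) = -(20 + 30) = -1*50 = -50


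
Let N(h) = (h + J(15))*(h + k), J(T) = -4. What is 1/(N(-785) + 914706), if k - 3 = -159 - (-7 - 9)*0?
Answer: 1/1657155 ≈ 6.0344e-7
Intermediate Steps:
k = -156 (k = 3 + (-159 - (-7 - 9)*0) = 3 + (-159 - (-16)*0) = 3 + (-159 - 1*0) = 3 + (-159 + 0) = 3 - 159 = -156)
N(h) = (-156 + h)*(-4 + h) (N(h) = (h - 4)*(h - 156) = (-4 + h)*(-156 + h) = (-156 + h)*(-4 + h))
1/(N(-785) + 914706) = 1/((624 + (-785)**2 - 160*(-785)) + 914706) = 1/((624 + 616225 + 125600) + 914706) = 1/(742449 + 914706) = 1/1657155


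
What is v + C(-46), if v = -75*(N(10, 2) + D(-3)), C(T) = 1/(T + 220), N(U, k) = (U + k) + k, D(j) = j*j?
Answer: -300149/174 ≈ -1725.0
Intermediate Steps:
D(j) = j²
N(U, k) = U + 2*k
C(T) = 1/(220 + T)
v = -1725 (v = -75*((10 + 2*2) + (-3)²) = -75*((10 + 4) + 9) = -75*(14 + 9) = -75*23 = -1725)
v + C(-46) = -1725 + 1/(220 - 46) = -1725 + 1/174 = -300149/174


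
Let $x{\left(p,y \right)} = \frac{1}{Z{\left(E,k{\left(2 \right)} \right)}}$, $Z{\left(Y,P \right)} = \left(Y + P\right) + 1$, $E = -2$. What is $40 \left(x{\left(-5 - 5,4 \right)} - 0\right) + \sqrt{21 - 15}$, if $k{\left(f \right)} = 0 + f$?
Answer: $40 + \sqrt{6} \approx 42.449$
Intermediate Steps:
$k{\left(f \right)} = f$
$Z{\left(Y,P \right)} = 1 + P + Y$ ($Z{\left(Y,P \right)} = \left(P + Y\right) + 1 = 1 + P + Y$)
$x{\left(p,y \right)} = 1$ ($x{\left(p,y \right)} = \frac{1}{1 + 2 - 2} = 1^{-1} = 1$)
$40 \left(x{\left(-5 - 5,4 \right)} - 0\right) + \sqrt{21 - 15} = 40 \left(1 - 0\right) + \sqrt{21 - 15} = 40 \left(1 + 0\right) + \sqrt{6} = 40 \cdot 1 + \sqrt{6} = 40 + \sqrt{6}$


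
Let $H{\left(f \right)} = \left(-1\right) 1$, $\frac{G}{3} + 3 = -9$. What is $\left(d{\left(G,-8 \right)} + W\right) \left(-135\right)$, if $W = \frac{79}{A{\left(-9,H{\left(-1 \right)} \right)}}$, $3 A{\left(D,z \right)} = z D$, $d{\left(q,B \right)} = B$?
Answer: $-2475$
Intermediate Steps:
$G = -36$ ($G = -9 + 3 \left(-9\right) = -9 - 27 = -36$)
$H{\left(f \right)} = -1$
$A{\left(D,z \right)} = \frac{D z}{3}$ ($A{\left(D,z \right)} = \frac{z D}{3} = \frac{D z}{3}$)
$W = \frac{79}{3}$ ($W = \frac{79}{\frac{1}{3} \left(-9\right) \left(-1\right)} = \frac{79}{3} \approx 26.333$)
$\left(d{\left(G,-8 \right)} + W\right) \left(-135\right) = \left(-8 + \frac{79}{3}\right) \left(-135\right) = \frac{55}{3} \left(-135\right) = -2475$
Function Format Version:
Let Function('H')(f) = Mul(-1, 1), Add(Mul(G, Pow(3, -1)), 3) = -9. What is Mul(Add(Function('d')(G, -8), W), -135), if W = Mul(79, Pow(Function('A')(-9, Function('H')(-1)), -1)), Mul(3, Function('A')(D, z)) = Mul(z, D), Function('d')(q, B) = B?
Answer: -2475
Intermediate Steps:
G = -36 (G = Add(-9, Mul(3, -9)) = Add(-9, -27) = -36)
Function('H')(f) = -1
Function('A')(D, z) = Mul(Rational(1, 3), D, z) (Function('A')(D, z) = Mul(Rational(1, 3), Mul(z, D)) = Mul(Rational(1, 3), Mul(D, z)) = Mul(Rational(1, 3), D, z))
W = Rational(79, 3) (W = Mul(79, Pow(Mul(Rational(1, 3), -9, -1), -1)) = Mul(79, Pow(3, -1)) = Mul(79, Rational(1, 3)) = Rational(79, 3) ≈ 26.333)
Mul(Add(Function('d')(G, -8), W), -135) = Mul(Add(-8, Rational(79, 3)), -135) = Mul(Rational(55, 3), -135) = -2475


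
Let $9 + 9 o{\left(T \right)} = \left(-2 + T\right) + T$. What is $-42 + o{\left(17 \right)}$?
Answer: $- \frac{355}{9} \approx -39.444$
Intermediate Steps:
$o{\left(T \right)} = - \frac{11}{9} + \frac{2 T}{9}$ ($o{\left(T \right)} = -1 + \frac{\left(-2 + T\right) + T}{9} = -1 + \frac{-2 + 2 T}{9} = -1 + \left(- \frac{2}{9} + \frac{2 T}{9}\right) = - \frac{11}{9} + \frac{2 T}{9}$)
$-42 + o{\left(17 \right)} = -42 + \left(- \frac{11}{9} + \frac{2}{9} \cdot 17\right) = -42 + \left(- \frac{11}{9} + \frac{34}{9}\right) = -42 + \frac{23}{9} = - \frac{355}{9}$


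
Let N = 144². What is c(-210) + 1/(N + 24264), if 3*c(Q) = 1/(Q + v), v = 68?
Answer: -7429/3195000 ≈ -0.0023252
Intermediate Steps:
N = 20736
c(Q) = 1/(3*(68 + Q)) (c(Q) = 1/(3*(Q + 68)) = 1/(3*(68 + Q)))
c(-210) + 1/(N + 24264) = 1/(3*(68 - 210)) + 1/(20736 + 24264) = (⅓)/(-142) + 1/45000 = (⅓)*(-1/142) + 1/45000 = -1/426 + 1/45000 = -7429/3195000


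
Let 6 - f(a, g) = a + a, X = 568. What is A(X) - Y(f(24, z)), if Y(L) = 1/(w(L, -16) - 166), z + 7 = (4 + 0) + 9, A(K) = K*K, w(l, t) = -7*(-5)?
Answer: 42263745/131 ≈ 3.2262e+5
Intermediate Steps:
w(l, t) = 35
A(K) = K²
z = 6 (z = -7 + ((4 + 0) + 9) = -7 + (4 + 9) = -7 + 13 = 6)
f(a, g) = 6 - 2*a (f(a, g) = 6 - (a + a) = 6 - 2*a)
Y(L) = -1/131 (Y(L) = 1/(35 - 166) = 1/(-131) = -1/131)
A(X) - Y(f(24, z)) = 568² - 1*(-1/131) = 322624 + 1/131 = 42263745/131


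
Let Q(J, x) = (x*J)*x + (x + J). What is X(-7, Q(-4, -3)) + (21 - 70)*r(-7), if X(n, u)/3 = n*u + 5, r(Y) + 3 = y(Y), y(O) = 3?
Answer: 918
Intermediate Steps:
r(Y) = 0 (r(Y) = -3 + 3 = 0)
Q(J, x) = J + x + J*x² (Q(J, x) = (J*x)*x + (J + x) = J*x² + (J + x) = J + x + J*x²)
X(n, u) = 15 + 3*n*u (X(n, u) = 3*(n*u + 5) = 3*(5 + n*u) = 15 + 3*n*u)
X(-7, Q(-4, -3)) + (21 - 70)*r(-7) = (15 + 3*(-7)*(-4 - 3 - 4*(-3)²)) + (21 - 70)*0 = (15 + 3*(-7)*(-4 - 3 - 4*9)) - 49*0 = (15 + 3*(-7)*(-4 - 3 - 36)) + 0 = (15 + 3*(-7)*(-43)) + 0 = (15 + 903) + 0 = 918 + 0 = 918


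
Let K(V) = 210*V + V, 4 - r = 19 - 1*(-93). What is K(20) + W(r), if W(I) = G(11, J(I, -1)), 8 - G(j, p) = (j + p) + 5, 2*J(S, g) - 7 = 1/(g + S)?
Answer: 458727/109 ≈ 4208.5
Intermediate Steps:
r = -108 (r = 4 - (19 - 1*(-93)) = 4 - (19 + 93) = 4 - 1*112 = 4 - 112 = -108)
J(S, g) = 7/2 + 1/(2*(S + g)) (J(S, g) = 7/2 + 1/(2*(g + S)) = 7/2 + 1/(2*(S + g)))
G(j, p) = 3 - j - p (G(j, p) = 8 - ((j + p) + 5) = 8 - (5 + j + p) = 8 + (-5 - j - p) = 3 - j - p)
W(I) = -8 - (-6 + 7*I)/(2*(-1 + I)) (W(I) = 3 - 1*11 - (1 + 7*I + 7*(-1))/(2*(I - 1)) = 3 - 11 - (1 + 7*I - 7)/(2*(-1 + I)) = 3 - 11 - (-6 + 7*I)/(2*(-1 + I)) = -8 - (-6 + 7*I)/(2*(-1 + I)))
K(V) = 211*V
K(20) + W(r) = 211*20 + (22 - 23*(-108))/(2*(-1 - 108)) = 4220 + (1/2)*(22 + 2484)/(-109) = 4220 + (1/2)*(-1/109)*2506 = 4220 - 1253/109 = 458727/109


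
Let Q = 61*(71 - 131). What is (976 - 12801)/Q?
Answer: 2365/732 ≈ 3.2309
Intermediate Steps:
Q = -3660 (Q = 61*(-60) = -3660)
(976 - 12801)/Q = (976 - 12801)/(-3660) = -11825*(-1/3660) = 2365/732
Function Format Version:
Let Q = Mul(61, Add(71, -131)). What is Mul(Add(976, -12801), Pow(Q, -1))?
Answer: Rational(2365, 732) ≈ 3.2309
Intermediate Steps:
Q = -3660 (Q = Mul(61, -60) = -3660)
Mul(Add(976, -12801), Pow(Q, -1)) = Mul(Add(976, -12801), Pow(-3660, -1)) = Mul(-11825, Rational(-1, 3660)) = Rational(2365, 732)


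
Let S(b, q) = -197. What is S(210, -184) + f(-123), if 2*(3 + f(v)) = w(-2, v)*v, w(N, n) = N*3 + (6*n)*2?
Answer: 90943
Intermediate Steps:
w(N, n) = 3*N + 12*n
f(v) = -3 + v*(-6 + 12*v)/2 (f(v) = -3 + ((3*(-2) + 12*v)*v)/2 = -3 + ((-6 + 12*v)*v)/2 = -3 + (v*(-6 + 12*v))/2 = -3 + v*(-6 + 12*v)/2)
S(210, -184) + f(-123) = -197 + (-3 + 3*(-123)*(-1 + 2*(-123))) = -197 + (-3 + 3*(-123)*(-1 - 246)) = -197 + (-3 + 3*(-123)*(-247)) = -197 + (-3 + 91143) = -197 + 91140 = 90943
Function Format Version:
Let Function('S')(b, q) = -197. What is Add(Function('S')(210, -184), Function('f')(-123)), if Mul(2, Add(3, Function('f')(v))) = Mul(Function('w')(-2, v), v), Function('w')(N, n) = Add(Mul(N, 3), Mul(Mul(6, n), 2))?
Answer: 90943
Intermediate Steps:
Function('w')(N, n) = Add(Mul(3, N), Mul(12, n))
Function('f')(v) = Add(-3, Mul(Rational(1, 2), v, Add(-6, Mul(12, v)))) (Function('f')(v) = Add(-3, Mul(Rational(1, 2), Mul(Add(Mul(3, -2), Mul(12, v)), v))) = Add(-3, Mul(Rational(1, 2), Mul(Add(-6, Mul(12, v)), v))) = Add(-3, Mul(Rational(1, 2), Mul(v, Add(-6, Mul(12, v))))) = Add(-3, Mul(Rational(1, 2), v, Add(-6, Mul(12, v)))))
Add(Function('S')(210, -184), Function('f')(-123)) = Add(-197, Add(-3, Mul(3, -123, Add(-1, Mul(2, -123))))) = Add(-197, Add(-3, Mul(3, -123, Add(-1, -246)))) = Add(-197, Add(-3, Mul(3, -123, -247))) = Add(-197, Add(-3, 91143)) = Add(-197, 91140) = 90943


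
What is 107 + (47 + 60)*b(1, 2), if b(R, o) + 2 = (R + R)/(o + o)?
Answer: -107/2 ≈ -53.500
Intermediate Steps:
b(R, o) = -2 + R/o (b(R, o) = -2 + (R + R)/(o + o) = -2 + (2*R)/((2*o)) = -2 + (2*R)*(1/(2*o)) = -2 + R/o)
107 + (47 + 60)*b(1, 2) = 107 + (47 + 60)*(-2 + 1/2) = 107 + 107*(-2 + 1*(1/2)) = 107 + 107*(-2 + 1/2) = 107 + 107*(-3/2) = 107 - 321/2 = -107/2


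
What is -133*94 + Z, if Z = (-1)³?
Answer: -12503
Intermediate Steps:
Z = -1
-133*94 + Z = -133*94 - 1 = -12502 - 1 = -12503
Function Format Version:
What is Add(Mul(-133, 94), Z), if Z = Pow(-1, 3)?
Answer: -12503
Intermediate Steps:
Z = -1
Add(Mul(-133, 94), Z) = Add(Mul(-133, 94), -1) = Add(-12502, -1) = -12503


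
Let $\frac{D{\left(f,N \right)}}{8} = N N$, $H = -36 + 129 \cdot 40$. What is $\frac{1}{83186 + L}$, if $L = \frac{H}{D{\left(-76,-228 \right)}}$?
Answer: $\frac{34656}{2882894443} \approx 1.2021 \cdot 10^{-5}$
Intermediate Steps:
$H = 5124$ ($H = -36 + 5160 = 5124$)
$D{\left(f,N \right)} = 8 N^{2}$ ($D{\left(f,N \right)} = 8 N N = 8 N^{2}$)
$L = \frac{427}{34656}$ ($L = \frac{5124}{8 \left(-228\right)^{2}} = \frac{5124}{8 \cdot 51984} = \frac{5124}{415872} = 5124 \cdot \frac{1}{415872} = \frac{427}{34656} \approx 0.012321$)
$\frac{1}{83186 + L} = \frac{1}{83186 + \frac{427}{34656}} = \frac{1}{\frac{2882894443}{34656}} = \frac{34656}{2882894443}$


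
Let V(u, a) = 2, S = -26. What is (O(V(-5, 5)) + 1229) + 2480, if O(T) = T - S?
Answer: 3737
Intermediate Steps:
O(T) = 26 + T (O(T) = T - 1*(-26) = T + 26 = 26 + T)
(O(V(-5, 5)) + 1229) + 2480 = ((26 + 2) + 1229) + 2480 = (28 + 1229) + 2480 = 1257 + 2480 = 3737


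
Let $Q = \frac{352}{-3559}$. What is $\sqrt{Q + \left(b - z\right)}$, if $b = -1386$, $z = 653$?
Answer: $\frac{i \sqrt{25828207527}}{3559} \approx 45.156 i$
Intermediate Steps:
$Q = - \frac{352}{3559}$ ($Q = 352 \left(- \frac{1}{3559}\right) = - \frac{352}{3559} \approx -0.098904$)
$\sqrt{Q + \left(b - z\right)} = \sqrt{- \frac{352}{3559} - 2039} = \sqrt{- \frac{7257153}{3559}} = \frac{i \sqrt{25828207527}}{3559}$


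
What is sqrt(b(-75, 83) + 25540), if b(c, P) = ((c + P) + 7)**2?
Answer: sqrt(25765) ≈ 160.51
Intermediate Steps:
b(c, P) = (7 + P + c)**2 (b(c, P) = ((P + c) + 7)**2 = (7 + P + c)**2)
sqrt(b(-75, 83) + 25540) = sqrt((7 + 83 - 75)**2 + 25540) = sqrt(15**2 + 25540) = sqrt(225 + 25540) = sqrt(25765)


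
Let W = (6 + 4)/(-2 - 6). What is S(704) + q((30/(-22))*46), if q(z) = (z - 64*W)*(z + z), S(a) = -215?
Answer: -288215/121 ≈ -2381.9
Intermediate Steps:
W = -5/4 (W = 10/(-8) = 10*(-⅛) = -5/4 ≈ -1.2500)
q(z) = 2*z*(80 + z) (q(z) = (z - 64*(-5/4))*(z + z) = (z + 80)*(2*z) = (80 + z)*(2*z) = 2*z*(80 + z))
S(704) + q((30/(-22))*46) = -215 + 2*((30/(-22))*46)*(80 + (30/(-22))*46) = -215 + 2*((30*(-1/22))*46)*(80 + (30*(-1/22))*46) = -215 + 2*(-15/11*46)*(80 - 15/11*46) = -215 + 2*(-690/11)*(80 - 690/11) = -215 + 2*(-690/11)*(190/11) = -215 - 262200/121 = -288215/121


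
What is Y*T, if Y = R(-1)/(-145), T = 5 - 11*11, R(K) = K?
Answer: -⅘ ≈ -0.80000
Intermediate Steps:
T = -116 (T = 5 - 121 = -116)
Y = 1/145 (Y = -1/(-145) = -1*(-1/145) = 1/145 ≈ 0.0068966)
Y*T = (1/145)*(-116) = -⅘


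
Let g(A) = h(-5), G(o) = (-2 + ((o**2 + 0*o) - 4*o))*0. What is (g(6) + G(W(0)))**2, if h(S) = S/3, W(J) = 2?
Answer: 25/9 ≈ 2.7778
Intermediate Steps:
h(S) = S/3 (h(S) = S*(1/3) = S/3)
G(o) = 0 (G(o) = (-2 + ((o**2 + 0) - 4*o))*0 = (-2 + (o**2 - 4*o))*0 = (-2 + o**2 - 4*o)*0 = 0)
g(A) = -5/3 (g(A) = (1/3)*(-5) = -5/3)
(g(6) + G(W(0)))**2 = (-5/3 + 0)**2 = (-5/3)**2 = 25/9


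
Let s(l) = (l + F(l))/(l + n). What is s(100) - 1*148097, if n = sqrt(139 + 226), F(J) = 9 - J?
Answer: -285382739/1927 - 9*sqrt(365)/9635 ≈ -1.4810e+5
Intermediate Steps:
n = sqrt(365) ≈ 19.105
s(l) = 9/(l + sqrt(365)) (s(l) = (l + (9 - l))/(l + sqrt(365)) = 9/(l + sqrt(365)))
s(100) - 1*148097 = 9/(100 + sqrt(365)) - 1*148097 = 9/(100 + sqrt(365)) - 148097 = -148097 + 9/(100 + sqrt(365))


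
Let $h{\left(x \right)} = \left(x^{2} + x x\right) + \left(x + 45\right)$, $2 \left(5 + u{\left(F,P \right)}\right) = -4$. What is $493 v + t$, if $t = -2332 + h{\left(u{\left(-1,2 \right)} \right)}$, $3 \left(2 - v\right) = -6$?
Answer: $-224$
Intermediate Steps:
$v = 4$ ($v = 2 - -2 = 2 + 2 = 4$)
$u{\left(F,P \right)} = -7$ ($u{\left(F,P \right)} = -5 + \frac{1}{2} \left(-4\right) = -5 - 2 = -7$)
$h{\left(x \right)} = 45 + x + 2 x^{2}$ ($h{\left(x \right)} = \left(x^{2} + x^{2}\right) + \left(45 + x\right) = 2 x^{2} + \left(45 + x\right) = 45 + x + 2 x^{2}$)
$t = -2196$ ($t = -2332 + \left(45 - 7 + 2 \left(-7\right)^{2}\right) = -2332 + \left(45 - 7 + 2 \cdot 49\right) = -2332 + \left(45 - 7 + 98\right) = -2332 + 136 = -2196$)
$493 v + t = 493 \cdot 4 - 2196 = 1972 - 2196 = -224$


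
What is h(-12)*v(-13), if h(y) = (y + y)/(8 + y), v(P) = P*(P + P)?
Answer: 2028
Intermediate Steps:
v(P) = 2*P² (v(P) = P*(2*P) = 2*P²)
h(y) = 2*y/(8 + y) (h(y) = (2*y)/(8 + y) = 2*y/(8 + y))
h(-12)*v(-13) = (2*(-12)/(8 - 12))*(2*(-13)²) = (2*(-12)/(-4))*(2*169) = (2*(-12)*(-¼))*338 = 6*338 = 2028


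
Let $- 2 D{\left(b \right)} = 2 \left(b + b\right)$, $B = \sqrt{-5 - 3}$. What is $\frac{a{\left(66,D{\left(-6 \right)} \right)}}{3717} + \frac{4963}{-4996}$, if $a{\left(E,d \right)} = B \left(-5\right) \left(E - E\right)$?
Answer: $- \frac{4963}{4996} \approx -0.99339$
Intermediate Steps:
$B = 2 i \sqrt{2}$ ($B = \sqrt{-8} = 2 i \sqrt{2} \approx 2.8284 i$)
$D{\left(b \right)} = - 2 b$ ($D{\left(b \right)} = - \frac{2 \left(b + b\right)}{2} = - \frac{2 \cdot 2 b}{2} = - \frac{4 b}{2} = - 2 b$)
$a{\left(E,d \right)} = 0$ ($a{\left(E,d \right)} = 2 i \sqrt{2} \left(-5\right) \left(E - E\right) = - 10 i \sqrt{2} \cdot 0 = 0$)
$\frac{a{\left(66,D{\left(-6 \right)} \right)}}{3717} + \frac{4963}{-4996} = \frac{0}{3717} + \frac{4963}{-4996} = 0 \cdot \frac{1}{3717} + 4963 \left(- \frac{1}{4996}\right) = 0 - \frac{4963}{4996} = - \frac{4963}{4996}$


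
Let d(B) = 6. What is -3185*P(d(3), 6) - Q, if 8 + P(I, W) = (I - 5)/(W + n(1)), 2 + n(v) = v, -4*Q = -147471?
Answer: -48099/4 ≈ -12025.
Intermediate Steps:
Q = 147471/4 (Q = -1/4*(-147471) = 147471/4 ≈ 36868.)
n(v) = -2 + v
P(I, W) = -8 + (-5 + I)/(-1 + W) (P(I, W) = -8 + (I - 5)/(W + (-2 + 1)) = -8 + (-5 + I)/(W - 1) = -8 + (-5 + I)/(-1 + W))
-3185*P(d(3), 6) - Q = -3185*(3 + 6 - 8*6)/(-1 + 6) - 1*147471/4 = -3185*(3 + 6 - 48)/5 - 147471/4 = -637*(-39) - 147471/4 = -3185*(-39/5) - 147471/4 = 24843 - 147471/4 = -48099/4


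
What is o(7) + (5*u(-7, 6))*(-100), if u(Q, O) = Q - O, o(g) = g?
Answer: 6507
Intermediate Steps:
o(7) + (5*u(-7, 6))*(-100) = 7 + (5*(-7 - 1*6))*(-100) = 7 + (5*(-7 - 6))*(-100) = 7 + (5*(-13))*(-100) = 7 - 65*(-100) = 7 + 6500 = 6507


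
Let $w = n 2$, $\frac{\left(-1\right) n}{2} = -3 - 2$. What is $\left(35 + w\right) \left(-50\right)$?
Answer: $-2750$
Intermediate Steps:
$n = 10$ ($n = - 2 \left(-3 - 2\right) = \left(-2\right) \left(-5\right) = 10$)
$w = 20$ ($w = 10 \cdot 2 = 20$)
$\left(35 + w\right) \left(-50\right) = \left(35 + 20\right) \left(-50\right) = 55 \left(-50\right) = -2750$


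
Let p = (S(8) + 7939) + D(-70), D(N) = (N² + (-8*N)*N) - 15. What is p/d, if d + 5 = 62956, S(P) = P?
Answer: -26368/62951 ≈ -0.41887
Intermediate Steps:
D(N) = -15 - 7*N² (D(N) = (N² - 8*N²) - 15 = -7*N² - 15 = -15 - 7*N²)
d = 62951 (d = -5 + 62956 = 62951)
p = -26368 (p = (8 + 7939) + (-15 - 7*(-70)²) = 7947 + (-15 - 7*4900) = 7947 + (-15 - 34300) = 7947 - 34315 = -26368)
p/d = -26368/62951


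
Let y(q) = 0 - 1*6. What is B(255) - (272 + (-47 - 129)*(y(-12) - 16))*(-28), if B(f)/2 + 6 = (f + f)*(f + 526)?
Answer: 912640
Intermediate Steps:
y(q) = -6 (y(q) = 0 - 6 = -6)
B(f) = -12 + 4*f*(526 + f) (B(f) = -12 + 2*((f + f)*(f + 526)) = -12 + 2*((2*f)*(526 + f)) = -12 + 2*(2*f*(526 + f)) = -12 + 4*f*(526 + f))
B(255) - (272 + (-47 - 129)*(y(-12) - 16))*(-28) = (-12 + 4*255² + 2104*255) - (272 + (-47 - 129)*(-6 - 16))*(-28) = (-12 + 4*65025 + 536520) - (272 - 176*(-22))*(-28) = (-12 + 260100 + 536520) - (272 + 3872)*(-28) = 796608 - 4144*(-28) = 796608 - 1*(-116032) = 796608 + 116032 = 912640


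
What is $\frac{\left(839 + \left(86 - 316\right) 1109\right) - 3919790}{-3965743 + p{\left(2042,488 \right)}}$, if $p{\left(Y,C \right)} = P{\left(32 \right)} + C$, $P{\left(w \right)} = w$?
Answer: $\frac{4174021}{3965223} \approx 1.0527$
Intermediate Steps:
$p{\left(Y,C \right)} = 32 + C$
$\frac{\left(839 + \left(86 - 316\right) 1109\right) - 3919790}{-3965743 + p{\left(2042,488 \right)}} = \frac{\left(839 + \left(86 - 316\right) 1109\right) - 3919790}{-3965743 + \left(32 + 488\right)} = \frac{\left(839 - 255070\right) - 3919790}{-3965743 + 520} = \frac{\left(839 - 255070\right) - 3919790}{-3965223} = \left(-254231 - 3919790\right) \left(- \frac{1}{3965223}\right) = \left(-4174021\right) \left(- \frac{1}{3965223}\right) = \frac{4174021}{3965223}$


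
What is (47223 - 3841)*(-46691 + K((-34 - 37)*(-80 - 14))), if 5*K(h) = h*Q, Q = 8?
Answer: -7811493066/5 ≈ -1.5623e+9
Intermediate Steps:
K(h) = 8*h/5 (K(h) = (h*8)/5 = (8*h)/5 = 8*h/5)
(47223 - 3841)*(-46691 + K((-34 - 37)*(-80 - 14))) = (47223 - 3841)*(-46691 + 8*((-34 - 37)*(-80 - 14))/5) = 43382*(-46691 + 8*(-71*(-94))/5) = 43382*(-46691 + (8/5)*6674) = 43382*(-46691 + 53392/5) = 43382*(-180063/5) = -7811493066/5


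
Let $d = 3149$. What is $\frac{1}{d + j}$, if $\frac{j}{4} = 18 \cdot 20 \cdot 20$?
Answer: $\frac{1}{31949} \approx 3.13 \cdot 10^{-5}$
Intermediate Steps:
$j = 28800$ ($j = 4 \cdot 18 \cdot 20 \cdot 20 = 4 \cdot 360 \cdot 20 = 4 \cdot 7200 = 28800$)
$\frac{1}{d + j} = \frac{1}{3149 + 28800} = \frac{1}{31949}$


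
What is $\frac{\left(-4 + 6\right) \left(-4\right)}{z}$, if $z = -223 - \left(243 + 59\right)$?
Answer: $\frac{8}{525} \approx 0.015238$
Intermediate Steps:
$z = -525$ ($z = -223 - 302 = -525$)
$\frac{\left(-4 + 6\right) \left(-4\right)}{z} = \frac{\left(-4 + 6\right) \left(-4\right)}{-525} = 2 \left(-4\right) \left(- \frac{1}{525}\right) = \left(-8\right) \left(- \frac{1}{525}\right) = \frac{8}{525}$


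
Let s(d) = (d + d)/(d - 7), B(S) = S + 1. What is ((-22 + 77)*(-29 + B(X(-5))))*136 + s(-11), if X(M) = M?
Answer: -2221549/9 ≈ -2.4684e+5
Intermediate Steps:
B(S) = 1 + S
s(d) = 2*d/(-7 + d) (s(d) = (2*d)/(-7 + d) = 2*d/(-7 + d))
((-22 + 77)*(-29 + B(X(-5))))*136 + s(-11) = ((-22 + 77)*(-29 + (1 - 5)))*136 + 2*(-11)/(-7 - 11) = (55*(-29 - 4))*136 + 2*(-11)/(-18) = (55*(-33))*136 + 2*(-11)*(-1/18) = -1815*136 + 11/9 = -246840 + 11/9 = -2221549/9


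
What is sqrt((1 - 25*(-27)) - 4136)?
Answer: 2*I*sqrt(865) ≈ 58.822*I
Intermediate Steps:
sqrt((1 - 25*(-27)) - 4136) = sqrt((1 + 675) - 4136) = sqrt(676 - 4136) = sqrt(-3460) = 2*I*sqrt(865)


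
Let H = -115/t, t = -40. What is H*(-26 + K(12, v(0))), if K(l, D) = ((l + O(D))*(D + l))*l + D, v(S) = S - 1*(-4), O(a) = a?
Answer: 35075/4 ≈ 8768.8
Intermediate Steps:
H = 23/8 (H = -115/(-40) = -115*(-1/40) = 23/8 ≈ 2.8750)
v(S) = 4 + S (v(S) = S + 4 = 4 + S)
K(l, D) = D + l*(D + l)² (K(l, D) = ((l + D)*(D + l))*l + D = ((D + l)*(D + l))*l + D = (D + l)²*l + D = l*(D + l)² + D = D + l*(D + l)²)
H*(-26 + K(12, v(0))) = 23*(-26 + ((4 + 0) + 12³ + 12*(4 + 0)² + 2*(4 + 0)*12²))/8 = 23*(-26 + (4 + 1728 + 12*4² + 2*4*144))/8 = 23*(-26 + (4 + 1728 + 12*16 + 1152))/8 = 23*(-26 + (4 + 1728 + 192 + 1152))/8 = 23*(-26 + 3076)/8 = (23/8)*3050 = 35075/4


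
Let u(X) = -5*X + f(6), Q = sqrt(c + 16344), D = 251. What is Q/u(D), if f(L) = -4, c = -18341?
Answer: -I*sqrt(1997)/1259 ≈ -0.035495*I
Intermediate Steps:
Q = I*sqrt(1997) (Q = sqrt(-18341 + 16344) = sqrt(-1997) = I*sqrt(1997) ≈ 44.688*I)
u(X) = -4 - 5*X (u(X) = -5*X - 4 = -4 - 5*X)
Q/u(D) = (I*sqrt(1997))/(-4 - 5*251) = (I*sqrt(1997))/(-4 - 1255) = (I*sqrt(1997))/(-1259) = (I*sqrt(1997))*(-1/1259) = -I*sqrt(1997)/1259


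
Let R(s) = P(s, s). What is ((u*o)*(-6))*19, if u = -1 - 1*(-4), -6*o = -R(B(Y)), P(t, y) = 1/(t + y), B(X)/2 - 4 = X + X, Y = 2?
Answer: -57/32 ≈ -1.7813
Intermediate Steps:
B(X) = 8 + 4*X (B(X) = 8 + 2*(X + X) = 8 + 2*(2*X) = 8 + 4*X)
R(s) = 1/(2*s) (R(s) = 1/(s + s) = 1/(2*s))
o = 1/192 (o = -(-1)*1/(2*(8 + 4*2))/6 = -(-1)*1/(2*(8 + 8))/6 = -(-1)*(½)/16/6 = -(-1)*(½)*(1/16)/6 = -(-1)/(6*32) = -⅙*(-1/32) = 1/192 ≈ 0.0052083)
u = 3 (u = -1 + 4 = 3)
((u*o)*(-6))*19 = ((3*(1/192))*(-6))*19 = ((1/64)*(-6))*19 = -3/32*19 = -57/32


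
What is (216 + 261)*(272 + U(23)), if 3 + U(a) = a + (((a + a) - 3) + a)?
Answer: 170766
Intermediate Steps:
U(a) = -6 + 4*a (U(a) = -3 + (a + (((a + a) - 3) + a)) = -3 + (a + ((2*a - 3) + a)) = -3 + (a + ((-3 + 2*a) + a)) = -3 + (a + (-3 + 3*a)) = -3 + (-3 + 4*a) = -6 + 4*a)
(216 + 261)*(272 + U(23)) = (216 + 261)*(272 + (-6 + 4*23)) = 477*(272 + (-6 + 92)) = 477*(272 + 86) = 477*358 = 170766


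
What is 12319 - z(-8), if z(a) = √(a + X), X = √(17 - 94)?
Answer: 12319 - √(-8 + I*√77) ≈ 12318.0 - 3.1523*I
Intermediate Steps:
X = I*√77 (X = √(-77) = I*√77 ≈ 8.775*I)
z(a) = √(a + I*√77)
12319 - z(-8) = 12319 - √(-8 + I*√77)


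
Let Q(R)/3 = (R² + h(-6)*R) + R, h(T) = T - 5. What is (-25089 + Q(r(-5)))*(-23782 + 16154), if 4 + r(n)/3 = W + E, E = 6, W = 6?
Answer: 183689868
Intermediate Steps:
h(T) = -5 + T
r(n) = 24 (r(n) = -12 + 3*(6 + 6) = -12 + 3*12 = -12 + 36 = 24)
Q(R) = -30*R + 3*R² (Q(R) = 3*((R² + (-5 - 6)*R) + R) = 3*((R² - 11*R) + R) = 3*(R² - 10*R) = -30*R + 3*R²)
(-25089 + Q(r(-5)))*(-23782 + 16154) = (-25089 + 3*24*(-10 + 24))*(-23782 + 16154) = (-25089 + 3*24*14)*(-7628) = (-25089 + 1008)*(-7628) = -24081*(-7628) = 183689868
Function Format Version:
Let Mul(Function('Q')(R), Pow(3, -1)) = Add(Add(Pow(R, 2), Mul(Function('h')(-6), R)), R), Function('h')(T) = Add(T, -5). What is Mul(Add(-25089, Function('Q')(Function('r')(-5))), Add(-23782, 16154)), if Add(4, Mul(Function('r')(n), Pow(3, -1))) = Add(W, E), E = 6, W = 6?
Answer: 183689868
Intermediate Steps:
Function('h')(T) = Add(-5, T)
Function('r')(n) = 24 (Function('r')(n) = Add(-12, Mul(3, Add(6, 6))) = Add(-12, Mul(3, 12)) = Add(-12, 36) = 24)
Function('Q')(R) = Add(Mul(-30, R), Mul(3, Pow(R, 2))) (Function('Q')(R) = Mul(3, Add(Add(Pow(R, 2), Mul(Add(-5, -6), R)), R)) = Mul(3, Add(Add(Pow(R, 2), Mul(-11, R)), R)) = Mul(3, Add(Pow(R, 2), Mul(-10, R))) = Add(Mul(-30, R), Mul(3, Pow(R, 2))))
Mul(Add(-25089, Function('Q')(Function('r')(-5))), Add(-23782, 16154)) = Mul(Add(-25089, Mul(3, 24, Add(-10, 24))), Add(-23782, 16154)) = Mul(Add(-25089, Mul(3, 24, 14)), -7628) = Mul(Add(-25089, 1008), -7628) = Mul(-24081, -7628) = 183689868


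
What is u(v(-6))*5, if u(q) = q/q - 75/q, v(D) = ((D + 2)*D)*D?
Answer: 365/48 ≈ 7.6042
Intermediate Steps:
v(D) = D²*(2 + D) (v(D) = ((2 + D)*D)*D = (D*(2 + D))*D = D²*(2 + D))
u(q) = 1 - 75/q
u(v(-6))*5 = ((-75 + (-6)²*(2 - 6))/(((-6)²*(2 - 6))))*5 = ((-75 + 36*(-4))/((36*(-4))))*5 = ((-75 - 144)/(-144))*5 = -1/144*(-219)*5 = (73/48)*5 = 365/48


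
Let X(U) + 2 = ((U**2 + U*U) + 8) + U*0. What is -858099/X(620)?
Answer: -858099/768806 ≈ -1.1161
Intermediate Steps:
X(U) = 6 + 2*U**2 (X(U) = -2 + (((U**2 + U*U) + 8) + U*0) = -2 + (((U**2 + U**2) + 8) + 0) = -2 + ((2*U**2 + 8) + 0) = -2 + ((8 + 2*U**2) + 0) = -2 + (8 + 2*U**2) = 6 + 2*U**2)
-858099/X(620) = -858099/(6 + 2*620**2) = -858099/(6 + 2*384400) = -858099/(6 + 768800) = -858099/768806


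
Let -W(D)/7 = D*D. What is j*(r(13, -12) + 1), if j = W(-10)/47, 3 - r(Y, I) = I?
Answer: -11200/47 ≈ -238.30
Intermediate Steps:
W(D) = -7*D² (W(D) = -7*D*D = -7*D²)
r(Y, I) = 3 - I
j = -700/47 (j = -7*(-10)²/47 = -7*100*(1/47) = -700*1/47 = -700/47 ≈ -14.894)
j*(r(13, -12) + 1) = -700*((3 - 1*(-12)) + 1)/47 = -700*((3 + 12) + 1)/47 = -700*(15 + 1)/47 = -700/47*16 = -11200/47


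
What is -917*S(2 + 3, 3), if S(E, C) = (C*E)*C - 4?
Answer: -37597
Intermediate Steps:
S(E, C) = -4 + E*C² (S(E, C) = E*C² - 4 = -4 + E*C²)
-917*S(2 + 3, 3) = -917*(-4 + (2 + 3)*3²) = -917*(-4 + 5*9) = -917*(-4 + 45) = -917*41 = -37597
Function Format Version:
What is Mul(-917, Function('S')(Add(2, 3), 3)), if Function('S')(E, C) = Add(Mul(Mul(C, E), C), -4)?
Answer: -37597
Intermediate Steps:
Function('S')(E, C) = Add(-4, Mul(E, Pow(C, 2))) (Function('S')(E, C) = Add(Mul(E, Pow(C, 2)), -4) = Add(-4, Mul(E, Pow(C, 2))))
Mul(-917, Function('S')(Add(2, 3), 3)) = Mul(-917, Add(-4, Mul(Add(2, 3), Pow(3, 2)))) = Mul(-917, Add(-4, Mul(5, 9))) = Mul(-917, Add(-4, 45)) = Mul(-917, 41) = -37597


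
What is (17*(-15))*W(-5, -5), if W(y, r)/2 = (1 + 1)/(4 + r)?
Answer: 1020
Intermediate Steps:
W(y, r) = 4/(4 + r) (W(y, r) = 2*((1 + 1)/(4 + r)) = 2*(2/(4 + r)) = 4/(4 + r))
(17*(-15))*W(-5, -5) = (17*(-15))*(4/(4 - 5)) = -1020/(-1) = -1020*(-1) = -255*(-4) = 1020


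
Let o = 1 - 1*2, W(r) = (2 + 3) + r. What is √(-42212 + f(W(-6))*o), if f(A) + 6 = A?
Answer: I*√42205 ≈ 205.44*I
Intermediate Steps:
W(r) = 5 + r
f(A) = -6 + A
o = -1 (o = 1 - 2 = -1)
√(-42212 + f(W(-6))*o) = √(-42212 + (-6 + (5 - 6))*(-1)) = √(-42212 + (-6 - 1)*(-1)) = √(-42212 - 7*(-1)) = √(-42212 + 7) = √(-42205) = I*√42205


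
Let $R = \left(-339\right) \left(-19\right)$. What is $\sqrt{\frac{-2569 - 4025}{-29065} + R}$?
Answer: $\frac{\sqrt{5441382437835}}{29065} \approx 80.257$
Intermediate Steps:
$R = 6441$
$\sqrt{\frac{-2569 - 4025}{-29065} + R} = \sqrt{\frac{-2569 - 4025}{-29065} + 6441} = \sqrt{\left(-2569 - 4025\right) \left(- \frac{1}{29065}\right) + 6441} = \sqrt{\left(-6594\right) \left(- \frac{1}{29065}\right) + 6441} = \sqrt{\frac{6594}{29065} + 6441} = \sqrt{\frac{187214259}{29065}} = \frac{\sqrt{5441382437835}}{29065}$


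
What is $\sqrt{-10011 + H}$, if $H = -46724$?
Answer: $i \sqrt{56735} \approx 238.19 i$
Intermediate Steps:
$\sqrt{-10011 + H} = \sqrt{-10011 - 46724} = \sqrt{-56735} = i \sqrt{56735}$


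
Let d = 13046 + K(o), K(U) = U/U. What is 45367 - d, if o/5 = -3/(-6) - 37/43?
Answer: 32320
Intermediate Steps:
o = -155/86 (o = 5*(-3/(-6) - 37/43) = 5*(-3*(-⅙) - 37*1/43) = 5*(½ - 37/43) = 5*(-31/86) = -155/86 ≈ -1.8023)
K(U) = 1
d = 13047 (d = 13046 + 1 = 13047)
45367 - d = 45367 - 1*13047 = 45367 - 13047 = 32320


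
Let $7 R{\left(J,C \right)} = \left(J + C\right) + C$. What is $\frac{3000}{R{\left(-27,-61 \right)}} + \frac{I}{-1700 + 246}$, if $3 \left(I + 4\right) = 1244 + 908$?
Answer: $- \frac{45960430}{324969} \approx -141.43$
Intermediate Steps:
$R{\left(J,C \right)} = \frac{J}{7} + \frac{2 C}{7}$ ($R{\left(J,C \right)} = \frac{\left(J + C\right) + C}{7} = \frac{\left(C + J\right) + C}{7} = \frac{J + 2 C}{7} = \frac{J}{7} + \frac{2 C}{7}$)
$I = \frac{2140}{3}$ ($I = -4 + \frac{1244 + 908}{3} = -4 + \frac{1}{3} \cdot 2152 = -4 + \frac{2152}{3} = \frac{2140}{3} \approx 713.33$)
$\frac{3000}{R{\left(-27,-61 \right)}} + \frac{I}{-1700 + 246} = \frac{3000}{\frac{1}{7} \left(-27\right) + \frac{2}{7} \left(-61\right)} + \frac{2140}{3 \left(-1700 + 246\right)} = \frac{3000}{- \frac{27}{7} - \frac{122}{7}} + \frac{2140}{3 \left(-1454\right)} = \frac{3000}{- \frac{149}{7}} + \frac{2140}{3} \left(- \frac{1}{1454}\right) = 3000 \left(- \frac{7}{149}\right) - \frac{1070}{2181} = - \frac{21000}{149} - \frac{1070}{2181} = - \frac{45960430}{324969}$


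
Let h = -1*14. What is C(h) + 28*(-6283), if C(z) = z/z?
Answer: -175923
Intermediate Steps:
h = -14
C(z) = 1
C(h) + 28*(-6283) = 1 + 28*(-6283) = 1 - 175924 = -175923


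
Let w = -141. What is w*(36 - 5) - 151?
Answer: -4522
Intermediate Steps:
w*(36 - 5) - 151 = -141*(36 - 5) - 151 = -141*31 - 151 = -4371 - 151 = -4522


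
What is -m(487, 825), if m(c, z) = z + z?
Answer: -1650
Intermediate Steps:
m(c, z) = 2*z
-m(487, 825) = -2*825 = -1*1650 = -1650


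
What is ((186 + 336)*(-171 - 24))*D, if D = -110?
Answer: 11196900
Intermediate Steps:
((186 + 336)*(-171 - 24))*D = ((186 + 336)*(-171 - 24))*(-110) = (522*(-195))*(-110) = -101790*(-110) = 11196900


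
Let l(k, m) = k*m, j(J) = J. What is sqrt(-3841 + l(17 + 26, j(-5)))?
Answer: 26*I*sqrt(6) ≈ 63.687*I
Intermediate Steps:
sqrt(-3841 + l(17 + 26, j(-5))) = sqrt(-3841 + (17 + 26)*(-5)) = sqrt(-3841 + 43*(-5)) = sqrt(-3841 - 215) = sqrt(-4056) = 26*I*sqrt(6)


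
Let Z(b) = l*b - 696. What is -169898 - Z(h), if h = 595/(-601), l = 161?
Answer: -101594607/601 ≈ -1.6904e+5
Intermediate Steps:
h = -595/601 (h = 595*(-1/601) = -595/601 ≈ -0.99002)
Z(b) = -696 + 161*b (Z(b) = 161*b - 696 = -696 + 161*b)
-169898 - Z(h) = -169898 - (-696 + 161*(-595/601)) = -169898 - (-696 - 95795/601) = -169898 - 1*(-514091/601) = -169898 + 514091/601 = -101594607/601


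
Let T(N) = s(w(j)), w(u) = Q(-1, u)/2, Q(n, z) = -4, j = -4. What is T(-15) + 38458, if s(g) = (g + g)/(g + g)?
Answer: 38459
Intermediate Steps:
w(u) = -2 (w(u) = -4/2 = -4*½ = -2)
s(g) = 1 (s(g) = (2*g)/((2*g)) = (2*g)*(1/(2*g)) = 1)
T(N) = 1
T(-15) + 38458 = 1 + 38458 = 38459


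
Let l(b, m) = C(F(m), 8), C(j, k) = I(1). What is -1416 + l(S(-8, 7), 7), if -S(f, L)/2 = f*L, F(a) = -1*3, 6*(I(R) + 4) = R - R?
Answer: -1420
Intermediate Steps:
I(R) = -4 (I(R) = -4 + (R - R)/6 = -4 + (⅙)*0 = -4 + 0 = -4)
F(a) = -3
C(j, k) = -4
S(f, L) = -2*L*f (S(f, L) = -2*f*L = -2*L*f)
l(b, m) = -4
-1416 + l(S(-8, 7), 7) = -1416 - 4 = -1420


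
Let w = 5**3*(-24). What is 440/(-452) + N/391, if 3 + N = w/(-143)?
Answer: -5859907/6318169 ≈ -0.92747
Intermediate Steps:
w = -3000 (w = 125*(-24) = -3000)
N = 2571/143 (N = -3 - 3000/(-143) = -3 - 3000*(-1/143) = -3 + 3000/143 = 2571/143 ≈ 17.979)
440/(-452) + N/391 = 440/(-452) + (2571/143)/391 = 440*(-1/452) + (2571/143)*(1/391) = -110/113 + 2571/55913 = -5859907/6318169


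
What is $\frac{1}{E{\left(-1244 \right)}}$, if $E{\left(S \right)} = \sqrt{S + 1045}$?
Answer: $- \frac{i \sqrt{199}}{199} \approx - 0.070888 i$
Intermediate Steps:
$E{\left(S \right)} = \sqrt{1045 + S}$
$\frac{1}{E{\left(-1244 \right)}} = \frac{1}{\sqrt{1045 - 1244}} = \frac{1}{\sqrt{-199}} = \frac{1}{i \sqrt{199}} = - \frac{i \sqrt{199}}{199}$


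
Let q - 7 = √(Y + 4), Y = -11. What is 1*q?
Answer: 7 + I*√7 ≈ 7.0 + 2.6458*I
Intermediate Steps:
q = 7 + I*√7 (q = 7 + √(-11 + 4) = 7 + √(-7) = 7 + I*√7 ≈ 7.0 + 2.6458*I)
1*q = 1*(7 + I*√7) = 7 + I*√7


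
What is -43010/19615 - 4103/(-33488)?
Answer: -271967707/131373424 ≈ -2.0702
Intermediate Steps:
-43010/19615 - 4103/(-33488) = -43010*1/19615 - 4103*(-1/33488) = -8602/3923 + 4103/33488 = -271967707/131373424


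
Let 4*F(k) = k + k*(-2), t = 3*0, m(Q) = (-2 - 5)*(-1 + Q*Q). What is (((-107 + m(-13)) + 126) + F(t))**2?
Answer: 1338649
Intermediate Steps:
m(Q) = 7 - 7*Q**2 (m(Q) = -7*(-1 + Q**2) = 7 - 7*Q**2)
t = 0
F(k) = -k/4 (F(k) = (k + k*(-2))/4 = (k - 2*k)/4 = (-k)/4 = -k/4)
(((-107 + m(-13)) + 126) + F(t))**2 = (((-107 + (7 - 7*(-13)**2)) + 126) - 1/4*0)**2 = (((-107 + (7 - 7*169)) + 126) + 0)**2 = (((-107 + (7 - 1183)) + 126) + 0)**2 = (((-107 - 1176) + 126) + 0)**2 = ((-1283 + 126) + 0)**2 = (-1157 + 0)**2 = (-1157)**2 = 1338649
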